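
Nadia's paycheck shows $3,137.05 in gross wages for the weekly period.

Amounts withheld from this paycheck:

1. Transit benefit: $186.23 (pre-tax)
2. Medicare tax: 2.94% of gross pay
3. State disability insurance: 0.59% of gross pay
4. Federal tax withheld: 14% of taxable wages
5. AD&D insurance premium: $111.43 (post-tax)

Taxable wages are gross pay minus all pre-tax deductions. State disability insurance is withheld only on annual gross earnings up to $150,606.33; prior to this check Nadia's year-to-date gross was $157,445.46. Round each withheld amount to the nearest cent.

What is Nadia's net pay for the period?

Transit benefit: $186.23
Taxable wages = $3,137.05 − $186.23 = $2,950.82
Federal tax withheld: $2,950.82 × 0.14 = $413.11
Medicare tax: $3,137.05 × 0.0294 = $92.23
State disability insurance: annual cap $150,606.33 already reached (YTD $157,445.46), so $0.00
AD&D insurance premium: $111.43
Total deductions = $186.23 + $413.11 + $92.23 + $0.00 + $111.43 = $803.00
Net pay = $3,137.05 − $803.00 = $2,334.05

$2,334.05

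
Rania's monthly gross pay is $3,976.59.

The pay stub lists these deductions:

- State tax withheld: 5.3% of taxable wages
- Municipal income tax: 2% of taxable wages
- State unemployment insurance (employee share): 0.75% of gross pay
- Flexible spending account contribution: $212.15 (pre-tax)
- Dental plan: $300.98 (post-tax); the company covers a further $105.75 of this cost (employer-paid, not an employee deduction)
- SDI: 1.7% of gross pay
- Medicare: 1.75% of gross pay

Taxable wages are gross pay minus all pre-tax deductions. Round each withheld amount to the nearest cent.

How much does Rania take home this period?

$3,021.64

Flexible spending account contribution: $212.15
Taxable wages = $3,976.59 − $212.15 = $3,764.44
State tax withheld: $3,764.44 × 0.053 = $199.52
Municipal income tax: $3,764.44 × 0.02 = $75.29
SDI: $3,976.59 × 0.017 = $67.60
State unemployment insurance (employee share): $3,976.59 × 0.0075 = $29.82
Medicare: $3,976.59 × 0.0175 = $69.59
Dental plan: $300.98
(Employer's $105.75 toward dental plan is not withheld from the employee.)
Total deductions = $212.15 + $199.52 + $75.29 + $67.60 + $29.82 + $69.59 + $300.98 = $954.95
Net pay = $3,976.59 − $954.95 = $3,021.64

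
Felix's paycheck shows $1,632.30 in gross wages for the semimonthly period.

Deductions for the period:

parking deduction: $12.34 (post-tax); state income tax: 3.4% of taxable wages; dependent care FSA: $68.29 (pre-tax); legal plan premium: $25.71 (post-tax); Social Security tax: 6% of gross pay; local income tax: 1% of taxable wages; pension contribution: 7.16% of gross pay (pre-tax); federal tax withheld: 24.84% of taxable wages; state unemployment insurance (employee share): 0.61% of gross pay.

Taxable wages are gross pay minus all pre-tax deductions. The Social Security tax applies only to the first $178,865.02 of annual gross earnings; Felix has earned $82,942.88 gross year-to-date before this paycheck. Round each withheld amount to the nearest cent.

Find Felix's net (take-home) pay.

$878.05

Dependent care FSA: $68.29
Pension contribution: $1,632.30 × 0.0716 = $116.87
Pre-tax total = $68.29 + $116.87 = $185.16
Taxable wages = $1,632.30 − $185.16 = $1,447.14
Local income tax: $1,447.14 × 0.01 = $14.47
State income tax: $1,447.14 × 0.034 = $49.20
Federal tax withheld: $1,447.14 × 0.2484 = $359.47
State unemployment insurance (employee share): $1,632.30 × 0.0061 = $9.96
Social Security tax: cap not yet reached, full $1,632.30 is subject → $1,632.30 × 0.06 = $97.94
Parking deduction: $12.34
Legal plan premium: $25.71
Total deductions = $68.29 + $116.87 + $14.47 + $49.20 + $359.47 + $9.96 + $97.94 + $12.34 + $25.71 = $754.25
Net pay = $1,632.30 − $754.25 = $878.05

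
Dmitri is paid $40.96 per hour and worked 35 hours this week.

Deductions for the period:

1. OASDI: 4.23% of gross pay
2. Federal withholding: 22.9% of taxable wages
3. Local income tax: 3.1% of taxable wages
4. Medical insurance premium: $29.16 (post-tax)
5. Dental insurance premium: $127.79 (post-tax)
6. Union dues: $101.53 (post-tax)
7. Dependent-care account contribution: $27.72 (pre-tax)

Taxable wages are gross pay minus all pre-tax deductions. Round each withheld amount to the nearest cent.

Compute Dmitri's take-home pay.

$721.23

Gross pay: 35 × $40.96 = $1433.60
Dependent-care account contribution: $27.72
Taxable wages = $1433.60 − $27.72 = $1405.88
Federal withholding: $1405.88 × 0.229 = $321.95
Local income tax: $1405.88 × 0.031 = $43.58
OASDI: $1433.60 × 0.0423 = $60.64
Union dues: $101.53
Medical insurance premium: $29.16
Dental insurance premium: $127.79
Total deductions = $27.72 + $321.95 + $43.58 + $60.64 + $101.53 + $29.16 + $127.79 = $712.37
Net pay = $1433.60 − $712.37 = $721.23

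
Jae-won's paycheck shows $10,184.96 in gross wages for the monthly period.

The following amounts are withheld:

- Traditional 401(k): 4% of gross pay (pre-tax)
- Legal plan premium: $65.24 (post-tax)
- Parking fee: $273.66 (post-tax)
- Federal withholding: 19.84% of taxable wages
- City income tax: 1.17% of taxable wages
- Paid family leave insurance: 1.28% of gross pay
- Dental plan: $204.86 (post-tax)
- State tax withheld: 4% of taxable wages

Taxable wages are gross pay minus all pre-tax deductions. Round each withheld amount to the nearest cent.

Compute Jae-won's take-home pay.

Traditional 401(k): $10,184.96 × 0.04 = $407.40
Taxable wages = $10,184.96 − $407.40 = $9,777.56
Federal withholding: $9,777.56 × 0.1984 = $1,939.87
City income tax: $9,777.56 × 0.0117 = $114.40
State tax withheld: $9,777.56 × 0.04 = $391.10
Paid family leave insurance: $10,184.96 × 0.0128 = $130.37
Dental plan: $204.86
Parking fee: $273.66
Legal plan premium: $65.24
Total deductions = $407.40 + $1,939.87 + $114.40 + $391.10 + $130.37 + $204.86 + $273.66 + $65.24 = $3,526.90
Net pay = $10,184.96 − $3,526.90 = $6,658.06

$6,658.06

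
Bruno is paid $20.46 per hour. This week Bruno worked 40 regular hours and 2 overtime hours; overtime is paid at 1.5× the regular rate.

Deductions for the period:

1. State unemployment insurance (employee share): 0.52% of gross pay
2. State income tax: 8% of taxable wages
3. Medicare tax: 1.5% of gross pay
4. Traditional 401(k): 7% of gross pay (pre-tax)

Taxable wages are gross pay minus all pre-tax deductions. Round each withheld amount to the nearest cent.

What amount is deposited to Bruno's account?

Regular pay: 40 × $20.46 = $818.40
Overtime pay: 2 × $20.46 × 1.5 = $61.38
Gross pay = $818.40 + $61.38 = $879.78
Traditional 401(k): $879.78 × 0.07 = $61.58
Taxable wages = $879.78 − $61.58 = $818.20
State income tax: $818.20 × 0.08 = $65.46
Medicare tax: $879.78 × 0.015 = $13.20
State unemployment insurance (employee share): $879.78 × 0.0052 = $4.57
Total deductions = $61.58 + $65.46 + $13.20 + $4.57 = $144.81
Net pay = $879.78 − $144.81 = $734.97

$734.97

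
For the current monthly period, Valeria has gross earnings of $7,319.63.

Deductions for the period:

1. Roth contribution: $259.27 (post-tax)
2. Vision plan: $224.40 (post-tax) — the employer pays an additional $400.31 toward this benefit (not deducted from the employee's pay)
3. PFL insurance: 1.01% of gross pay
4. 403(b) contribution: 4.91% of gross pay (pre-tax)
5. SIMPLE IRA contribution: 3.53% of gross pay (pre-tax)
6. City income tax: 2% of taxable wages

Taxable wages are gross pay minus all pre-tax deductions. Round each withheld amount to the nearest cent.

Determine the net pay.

403(b) contribution: $7,319.63 × 0.0491 = $359.39
SIMPLE IRA contribution: $7,319.63 × 0.0353 = $258.38
Pre-tax total = $359.39 + $258.38 = $617.77
Taxable wages = $7,319.63 − $617.77 = $6,701.86
City income tax: $6,701.86 × 0.02 = $134.04
PFL insurance: $7,319.63 × 0.0101 = $73.93
Roth contribution: $259.27
Vision plan: $224.40
(Employer's $400.31 toward vision plan is not withheld from the employee.)
Total deductions = $359.39 + $258.38 + $134.04 + $73.93 + $259.27 + $224.40 = $1,309.41
Net pay = $7,319.63 − $1,309.41 = $6,010.22

$6,010.22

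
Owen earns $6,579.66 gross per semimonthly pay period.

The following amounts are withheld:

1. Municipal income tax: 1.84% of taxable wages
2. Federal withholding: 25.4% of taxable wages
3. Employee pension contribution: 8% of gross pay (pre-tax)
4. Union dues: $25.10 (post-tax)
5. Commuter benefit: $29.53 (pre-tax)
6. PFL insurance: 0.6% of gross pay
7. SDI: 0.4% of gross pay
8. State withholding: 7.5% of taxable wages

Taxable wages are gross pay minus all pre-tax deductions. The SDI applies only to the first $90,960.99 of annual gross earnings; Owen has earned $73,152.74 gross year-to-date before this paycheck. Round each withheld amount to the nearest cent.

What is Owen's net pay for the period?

Employee pension contribution: $6,579.66 × 0.08 = $526.37
Commuter benefit: $29.53
Pre-tax total = $526.37 + $29.53 = $555.90
Taxable wages = $6,579.66 − $555.90 = $6,023.76
Federal withholding: $6,023.76 × 0.254 = $1,530.04
State withholding: $6,023.76 × 0.075 = $451.78
Municipal income tax: $6,023.76 × 0.0184 = $110.84
PFL insurance: $6,579.66 × 0.006 = $39.48
SDI: cap not yet reached, full $6,579.66 is subject → $6,579.66 × 0.004 = $26.32
Union dues: $25.10
Total deductions = $526.37 + $29.53 + $1,530.04 + $451.78 + $110.84 + $39.48 + $26.32 + $25.10 = $2,739.46
Net pay = $6,579.66 − $2,739.46 = $3,840.20

$3,840.20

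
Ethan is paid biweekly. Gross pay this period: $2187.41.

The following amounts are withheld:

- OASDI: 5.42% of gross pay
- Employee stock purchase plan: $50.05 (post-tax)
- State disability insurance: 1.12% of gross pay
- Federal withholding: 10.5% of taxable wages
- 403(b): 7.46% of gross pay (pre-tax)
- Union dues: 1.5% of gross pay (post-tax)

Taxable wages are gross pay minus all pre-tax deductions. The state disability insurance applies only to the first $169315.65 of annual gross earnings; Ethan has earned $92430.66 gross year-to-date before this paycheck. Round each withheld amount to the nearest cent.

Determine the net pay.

$1585.77

403(b): $2187.41 × 0.0746 = $163.18
Taxable wages = $2187.41 − $163.18 = $2024.23
Federal withholding: $2024.23 × 0.105 = $212.54
State disability insurance: cap not yet reached, full $2187.41 is subject → $2187.41 × 0.0112 = $24.50
OASDI: $2187.41 × 0.0542 = $118.56
Employee stock purchase plan: $50.05
Union dues: $2187.41 × 0.015 = $32.81
Total deductions = $163.18 + $212.54 + $24.50 + $118.56 + $50.05 + $32.81 = $601.64
Net pay = $2187.41 − $601.64 = $1585.77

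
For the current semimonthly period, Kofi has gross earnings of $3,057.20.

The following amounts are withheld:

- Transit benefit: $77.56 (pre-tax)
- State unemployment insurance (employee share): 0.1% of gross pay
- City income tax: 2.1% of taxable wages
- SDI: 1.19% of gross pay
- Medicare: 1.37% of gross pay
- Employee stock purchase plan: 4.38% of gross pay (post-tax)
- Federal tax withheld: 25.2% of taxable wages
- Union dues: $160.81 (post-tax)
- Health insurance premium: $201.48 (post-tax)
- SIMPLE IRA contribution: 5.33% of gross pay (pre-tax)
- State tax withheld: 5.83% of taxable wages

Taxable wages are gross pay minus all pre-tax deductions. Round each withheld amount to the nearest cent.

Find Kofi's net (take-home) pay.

$1,306.00

SIMPLE IRA contribution: $3,057.20 × 0.0533 = $162.95
Transit benefit: $77.56
Pre-tax total = $162.95 + $77.56 = $240.51
Taxable wages = $3,057.20 − $240.51 = $2,816.69
State tax withheld: $2,816.69 × 0.0583 = $164.21
Federal tax withheld: $2,816.69 × 0.252 = $709.81
City income tax: $2,816.69 × 0.021 = $59.15
Medicare: $3,057.20 × 0.0137 = $41.88
State unemployment insurance (employee share): $3,057.20 × 0.001 = $3.06
SDI: $3,057.20 × 0.0119 = $36.38
Employee stock purchase plan: $3,057.20 × 0.0438 = $133.91
Union dues: $160.81
Health insurance premium: $201.48
Total deductions = $162.95 + $77.56 + $164.21 + $709.81 + $59.15 + $41.88 + $3.06 + $36.38 + $133.91 + $160.81 + $201.48 = $1,751.20
Net pay = $3,057.20 − $1,751.20 = $1,306.00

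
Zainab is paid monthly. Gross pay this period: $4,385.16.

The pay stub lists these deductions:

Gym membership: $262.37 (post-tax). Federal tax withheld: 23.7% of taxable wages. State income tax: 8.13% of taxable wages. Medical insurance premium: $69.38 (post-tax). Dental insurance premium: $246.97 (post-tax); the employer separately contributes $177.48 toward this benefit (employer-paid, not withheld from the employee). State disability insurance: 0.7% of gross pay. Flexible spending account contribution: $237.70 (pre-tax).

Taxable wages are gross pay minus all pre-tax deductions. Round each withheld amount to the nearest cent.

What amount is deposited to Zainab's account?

$2,217.90

Flexible spending account contribution: $237.70
Taxable wages = $4,385.16 − $237.70 = $4,147.46
Federal tax withheld: $4,147.46 × 0.237 = $982.95
State income tax: $4,147.46 × 0.0813 = $337.19
State disability insurance: $4,385.16 × 0.007 = $30.70
Gym membership: $262.37
Medical insurance premium: $69.38
Dental insurance premium: $246.97
(Employer's $177.48 toward dental insurance premium is not withheld from the employee.)
Total deductions = $237.70 + $982.95 + $337.19 + $30.70 + $262.37 + $69.38 + $246.97 = $2,167.26
Net pay = $4,385.16 − $2,167.26 = $2,217.90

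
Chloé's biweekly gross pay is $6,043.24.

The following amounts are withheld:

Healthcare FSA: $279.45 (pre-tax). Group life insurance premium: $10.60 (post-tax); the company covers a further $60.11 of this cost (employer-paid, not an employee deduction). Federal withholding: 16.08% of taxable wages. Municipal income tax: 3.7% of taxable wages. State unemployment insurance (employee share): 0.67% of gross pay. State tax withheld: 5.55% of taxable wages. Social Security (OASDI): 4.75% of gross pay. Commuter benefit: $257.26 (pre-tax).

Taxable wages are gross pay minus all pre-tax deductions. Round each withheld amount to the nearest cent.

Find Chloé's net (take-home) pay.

$3,773.59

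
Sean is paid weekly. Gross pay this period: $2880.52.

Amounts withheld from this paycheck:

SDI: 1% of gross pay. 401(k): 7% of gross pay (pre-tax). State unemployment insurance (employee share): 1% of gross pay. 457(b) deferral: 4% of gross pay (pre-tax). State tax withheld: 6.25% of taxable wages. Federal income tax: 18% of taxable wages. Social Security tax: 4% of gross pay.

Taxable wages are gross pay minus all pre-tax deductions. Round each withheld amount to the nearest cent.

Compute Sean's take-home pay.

401(k): $2880.52 × 0.07 = $201.64
457(b) deferral: $2880.52 × 0.04 = $115.22
Pre-tax total = $201.64 + $115.22 = $316.86
Taxable wages = $2880.52 − $316.86 = $2563.66
State tax withheld: $2563.66 × 0.0625 = $160.23
Federal income tax: $2563.66 × 0.18 = $461.46
SDI: $2880.52 × 0.01 = $28.81
Social Security tax: $2880.52 × 0.04 = $115.22
State unemployment insurance (employee share): $2880.52 × 0.01 = $28.81
Total deductions = $201.64 + $115.22 + $160.23 + $461.46 + $28.81 + $115.22 + $28.81 = $1111.39
Net pay = $2880.52 − $1111.39 = $1769.13

$1769.13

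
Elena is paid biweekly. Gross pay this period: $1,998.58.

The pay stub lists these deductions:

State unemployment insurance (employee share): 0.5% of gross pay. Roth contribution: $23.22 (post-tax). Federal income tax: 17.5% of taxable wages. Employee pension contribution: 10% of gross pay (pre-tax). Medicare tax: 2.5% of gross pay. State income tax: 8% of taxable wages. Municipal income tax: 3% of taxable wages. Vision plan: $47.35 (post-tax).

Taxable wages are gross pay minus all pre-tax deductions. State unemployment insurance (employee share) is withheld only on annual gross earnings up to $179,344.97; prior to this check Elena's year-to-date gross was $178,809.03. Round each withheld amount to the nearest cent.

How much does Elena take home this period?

Employee pension contribution: $1,998.58 × 0.1 = $199.86
Taxable wages = $1,998.58 − $199.86 = $1,798.72
State income tax: $1,798.72 × 0.08 = $143.90
Federal income tax: $1,798.72 × 0.175 = $314.78
Municipal income tax: $1,798.72 × 0.03 = $53.96
State unemployment insurance (employee share): only $179,344.97 − $178,809.03 = $535.94 of this check is subject → $535.94 × 0.005 = $2.68
Medicare tax: $1,998.58 × 0.025 = $49.96
Vision plan: $47.35
Roth contribution: $23.22
Total deductions = $199.86 + $143.90 + $314.78 + $53.96 + $2.68 + $49.96 + $47.35 + $23.22 = $835.71
Net pay = $1,998.58 − $835.71 = $1,162.87

$1,162.87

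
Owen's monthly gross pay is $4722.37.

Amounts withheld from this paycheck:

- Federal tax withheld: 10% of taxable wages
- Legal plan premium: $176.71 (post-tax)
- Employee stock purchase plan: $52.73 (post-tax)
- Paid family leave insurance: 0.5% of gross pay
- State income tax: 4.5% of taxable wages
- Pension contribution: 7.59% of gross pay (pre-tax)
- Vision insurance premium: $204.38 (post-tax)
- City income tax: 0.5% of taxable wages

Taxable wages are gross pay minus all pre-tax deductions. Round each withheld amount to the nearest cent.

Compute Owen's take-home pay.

$3251.92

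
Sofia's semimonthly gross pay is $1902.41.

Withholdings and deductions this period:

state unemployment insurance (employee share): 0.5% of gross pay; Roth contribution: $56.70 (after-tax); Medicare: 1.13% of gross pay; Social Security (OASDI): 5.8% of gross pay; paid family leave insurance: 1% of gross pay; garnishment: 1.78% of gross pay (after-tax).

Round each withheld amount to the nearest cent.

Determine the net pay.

Paid family leave insurance: $1902.41 × 0.01 = $19.02
State unemployment insurance (employee share): $1902.41 × 0.005 = $9.51
Medicare: $1902.41 × 0.0113 = $21.50
Social Security (OASDI): $1902.41 × 0.058 = $110.34
Garnishment: $1902.41 × 0.0178 = $33.86
Roth contribution: $56.70
Total deductions = $19.02 + $9.51 + $21.50 + $110.34 + $33.86 + $56.70 = $250.93
Net pay = $1902.41 − $250.93 = $1651.48

$1651.48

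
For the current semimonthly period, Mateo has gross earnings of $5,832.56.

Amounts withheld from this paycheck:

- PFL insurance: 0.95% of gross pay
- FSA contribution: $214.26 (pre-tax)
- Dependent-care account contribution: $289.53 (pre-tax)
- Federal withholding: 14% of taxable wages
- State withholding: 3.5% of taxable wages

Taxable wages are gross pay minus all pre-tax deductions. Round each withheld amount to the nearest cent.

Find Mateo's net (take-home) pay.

Dependent-care account contribution: $289.53
FSA contribution: $214.26
Pre-tax total = $289.53 + $214.26 = $503.79
Taxable wages = $5,832.56 − $503.79 = $5,328.77
Federal withholding: $5,328.77 × 0.14 = $746.03
State withholding: $5,328.77 × 0.035 = $186.51
PFL insurance: $5,832.56 × 0.0095 = $55.41
Total deductions = $289.53 + $214.26 + $746.03 + $186.51 + $55.41 = $1,491.74
Net pay = $5,832.56 − $1,491.74 = $4,340.82

$4,340.82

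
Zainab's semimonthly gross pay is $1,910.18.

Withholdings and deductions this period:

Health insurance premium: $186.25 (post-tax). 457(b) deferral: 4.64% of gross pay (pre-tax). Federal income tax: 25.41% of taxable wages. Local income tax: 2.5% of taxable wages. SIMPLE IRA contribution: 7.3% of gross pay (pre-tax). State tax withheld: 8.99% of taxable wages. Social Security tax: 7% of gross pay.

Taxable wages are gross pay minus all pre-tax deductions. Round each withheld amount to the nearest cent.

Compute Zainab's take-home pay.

$741.46

457(b) deferral: $1,910.18 × 0.0464 = $88.63
SIMPLE IRA contribution: $1,910.18 × 0.073 = $139.44
Pre-tax total = $88.63 + $139.44 = $228.07
Taxable wages = $1,910.18 − $228.07 = $1,682.11
Federal income tax: $1,682.11 × 0.2541 = $427.42
Local income tax: $1,682.11 × 0.025 = $42.05
State tax withheld: $1,682.11 × 0.0899 = $151.22
Social Security tax: $1,910.18 × 0.07 = $133.71
Health insurance premium: $186.25
Total deductions = $88.63 + $139.44 + $427.42 + $42.05 + $151.22 + $133.71 + $186.25 = $1,168.72
Net pay = $1,910.18 − $1,168.72 = $741.46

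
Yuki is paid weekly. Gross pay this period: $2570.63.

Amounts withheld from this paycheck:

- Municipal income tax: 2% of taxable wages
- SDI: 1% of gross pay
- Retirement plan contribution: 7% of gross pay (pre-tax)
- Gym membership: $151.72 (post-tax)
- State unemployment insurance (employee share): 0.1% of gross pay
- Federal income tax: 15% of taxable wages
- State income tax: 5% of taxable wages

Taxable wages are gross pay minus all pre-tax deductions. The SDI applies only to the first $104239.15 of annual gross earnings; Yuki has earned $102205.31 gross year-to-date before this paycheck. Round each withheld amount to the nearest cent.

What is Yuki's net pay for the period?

$1690.12

Retirement plan contribution: $2570.63 × 0.07 = $179.94
Taxable wages = $2570.63 − $179.94 = $2390.69
Municipal income tax: $2390.69 × 0.02 = $47.81
Federal income tax: $2390.69 × 0.15 = $358.60
State income tax: $2390.69 × 0.05 = $119.53
State unemployment insurance (employee share): $2570.63 × 0.001 = $2.57
SDI: only $104239.15 − $102205.31 = $2033.84 of this check is subject → $2033.84 × 0.01 = $20.34
Gym membership: $151.72
Total deductions = $179.94 + $47.81 + $358.60 + $119.53 + $2.57 + $20.34 + $151.72 = $880.51
Net pay = $2570.63 − $880.51 = $1690.12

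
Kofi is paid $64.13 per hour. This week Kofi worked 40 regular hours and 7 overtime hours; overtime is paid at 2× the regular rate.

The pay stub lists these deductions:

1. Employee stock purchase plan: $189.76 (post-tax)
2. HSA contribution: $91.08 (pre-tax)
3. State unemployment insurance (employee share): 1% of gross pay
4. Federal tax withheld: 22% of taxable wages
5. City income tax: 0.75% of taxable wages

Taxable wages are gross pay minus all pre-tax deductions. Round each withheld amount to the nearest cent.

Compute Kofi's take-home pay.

Regular pay: 40 × $64.13 = $2,565.20
Overtime pay: 7 × $64.13 × 2 = $897.82
Gross pay = $2,565.20 + $897.82 = $3,463.02
HSA contribution: $91.08
Taxable wages = $3,463.02 − $91.08 = $3,371.94
City income tax: $3,371.94 × 0.0075 = $25.29
Federal tax withheld: $3,371.94 × 0.22 = $741.83
State unemployment insurance (employee share): $3,463.02 × 0.01 = $34.63
Employee stock purchase plan: $189.76
Total deductions = $91.08 + $25.29 + $741.83 + $34.63 + $189.76 = $1,082.59
Net pay = $3,463.02 − $1,082.59 = $2,380.43

$2,380.43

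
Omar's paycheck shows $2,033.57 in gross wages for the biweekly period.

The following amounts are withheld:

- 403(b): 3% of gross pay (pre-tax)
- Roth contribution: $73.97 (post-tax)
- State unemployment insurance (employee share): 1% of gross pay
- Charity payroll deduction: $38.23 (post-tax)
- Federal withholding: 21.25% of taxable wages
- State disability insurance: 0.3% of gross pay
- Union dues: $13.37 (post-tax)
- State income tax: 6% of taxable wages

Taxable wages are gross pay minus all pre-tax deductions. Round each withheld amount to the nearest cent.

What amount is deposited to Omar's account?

$1,283.03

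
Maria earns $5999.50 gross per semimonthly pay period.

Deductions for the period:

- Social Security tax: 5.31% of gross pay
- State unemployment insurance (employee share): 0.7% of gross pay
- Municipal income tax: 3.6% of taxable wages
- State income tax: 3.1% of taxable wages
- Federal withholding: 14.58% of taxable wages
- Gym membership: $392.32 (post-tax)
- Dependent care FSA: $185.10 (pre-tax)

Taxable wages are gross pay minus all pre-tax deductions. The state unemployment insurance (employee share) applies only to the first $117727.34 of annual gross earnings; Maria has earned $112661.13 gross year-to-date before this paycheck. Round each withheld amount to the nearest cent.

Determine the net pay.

Dependent care FSA: $185.10
Taxable wages = $5999.50 − $185.10 = $5814.40
Municipal income tax: $5814.40 × 0.036 = $209.32
Federal withholding: $5814.40 × 0.1458 = $847.74
State income tax: $5814.40 × 0.031 = $180.25
State unemployment insurance (employee share): only $117727.34 − $112661.13 = $5066.21 of this check is subject → $5066.21 × 0.007 = $35.46
Social Security tax: $5999.50 × 0.0531 = $318.57
Gym membership: $392.32
Total deductions = $185.10 + $209.32 + $847.74 + $180.25 + $35.46 + $318.57 + $392.32 = $2168.76
Net pay = $5999.50 − $2168.76 = $3830.74

$3830.74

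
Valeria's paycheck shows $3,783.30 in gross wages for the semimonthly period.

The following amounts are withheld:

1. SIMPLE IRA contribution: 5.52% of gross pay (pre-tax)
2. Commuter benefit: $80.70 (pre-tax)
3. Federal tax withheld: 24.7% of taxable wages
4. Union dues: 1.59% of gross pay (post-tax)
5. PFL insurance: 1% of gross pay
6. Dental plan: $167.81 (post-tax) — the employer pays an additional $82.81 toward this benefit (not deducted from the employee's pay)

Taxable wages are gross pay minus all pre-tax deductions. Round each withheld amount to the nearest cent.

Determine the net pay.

SIMPLE IRA contribution: $3,783.30 × 0.0552 = $208.84
Commuter benefit: $80.70
Pre-tax total = $208.84 + $80.70 = $289.54
Taxable wages = $3,783.30 − $289.54 = $3,493.76
Federal tax withheld: $3,493.76 × 0.247 = $862.96
PFL insurance: $3,783.30 × 0.01 = $37.83
Union dues: $3,783.30 × 0.0159 = $60.15
Dental plan: $167.81
(Employer's $82.81 toward dental plan is not withheld from the employee.)
Total deductions = $208.84 + $80.70 + $862.96 + $37.83 + $60.15 + $167.81 = $1,418.29
Net pay = $3,783.30 − $1,418.29 = $2,365.01

$2,365.01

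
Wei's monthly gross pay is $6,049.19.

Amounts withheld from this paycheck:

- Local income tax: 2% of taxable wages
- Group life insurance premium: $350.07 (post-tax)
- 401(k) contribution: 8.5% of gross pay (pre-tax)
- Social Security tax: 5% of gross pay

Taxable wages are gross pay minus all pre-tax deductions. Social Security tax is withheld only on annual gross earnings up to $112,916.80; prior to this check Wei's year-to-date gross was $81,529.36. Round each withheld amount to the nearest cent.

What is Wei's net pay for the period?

401(k) contribution: $6,049.19 × 0.085 = $514.18
Taxable wages = $6,049.19 − $514.18 = $5,535.01
Local income tax: $5,535.01 × 0.02 = $110.70
Social Security tax: cap not yet reached, full $6,049.19 is subject → $6,049.19 × 0.05 = $302.46
Group life insurance premium: $350.07
Total deductions = $514.18 + $110.70 + $302.46 + $350.07 = $1,277.41
Net pay = $6,049.19 − $1,277.41 = $4,771.78

$4,771.78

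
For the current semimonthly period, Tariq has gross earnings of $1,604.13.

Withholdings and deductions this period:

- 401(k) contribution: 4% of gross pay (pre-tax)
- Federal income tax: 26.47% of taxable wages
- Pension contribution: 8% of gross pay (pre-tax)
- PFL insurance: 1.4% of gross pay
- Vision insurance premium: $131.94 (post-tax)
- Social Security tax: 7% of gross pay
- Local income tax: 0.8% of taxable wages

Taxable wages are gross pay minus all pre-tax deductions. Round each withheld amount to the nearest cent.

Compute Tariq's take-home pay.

$759.99

401(k) contribution: $1,604.13 × 0.04 = $64.17
Pension contribution: $1,604.13 × 0.08 = $128.33
Pre-tax total = $64.17 + $128.33 = $192.50
Taxable wages = $1,604.13 − $192.50 = $1,411.63
Federal income tax: $1,411.63 × 0.2647 = $373.66
Local income tax: $1,411.63 × 0.008 = $11.29
PFL insurance: $1,604.13 × 0.014 = $22.46
Social Security tax: $1,604.13 × 0.07 = $112.29
Vision insurance premium: $131.94
Total deductions = $64.17 + $128.33 + $373.66 + $11.29 + $22.46 + $112.29 + $131.94 = $844.14
Net pay = $1,604.13 − $844.14 = $759.99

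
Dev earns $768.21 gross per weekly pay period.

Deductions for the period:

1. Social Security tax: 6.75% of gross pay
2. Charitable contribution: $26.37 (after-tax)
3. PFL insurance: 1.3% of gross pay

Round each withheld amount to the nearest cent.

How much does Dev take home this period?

$680.00

Social Security tax: $768.21 × 0.0675 = $51.85
PFL insurance: $768.21 × 0.013 = $9.99
Charitable contribution: $26.37
Total deductions = $51.85 + $9.99 + $26.37 = $88.21
Net pay = $768.21 − $88.21 = $680.00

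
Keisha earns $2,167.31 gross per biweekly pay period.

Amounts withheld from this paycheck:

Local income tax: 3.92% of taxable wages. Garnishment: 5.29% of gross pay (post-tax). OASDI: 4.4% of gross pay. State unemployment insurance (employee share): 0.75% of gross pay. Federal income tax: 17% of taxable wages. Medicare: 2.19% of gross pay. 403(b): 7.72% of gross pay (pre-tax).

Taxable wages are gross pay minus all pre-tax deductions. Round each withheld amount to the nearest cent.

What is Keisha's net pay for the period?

$1,307.87

403(b): $2,167.31 × 0.0772 = $167.32
Taxable wages = $2,167.31 − $167.32 = $1,999.99
Federal income tax: $1,999.99 × 0.17 = $340.00
Local income tax: $1,999.99 × 0.0392 = $78.40
OASDI: $2,167.31 × 0.044 = $95.36
State unemployment insurance (employee share): $2,167.31 × 0.0075 = $16.25
Medicare: $2,167.31 × 0.0219 = $47.46
Garnishment: $2,167.31 × 0.0529 = $114.65
Total deductions = $167.32 + $340.00 + $78.40 + $95.36 + $16.25 + $47.46 + $114.65 = $859.44
Net pay = $2,167.31 − $859.44 = $1,307.87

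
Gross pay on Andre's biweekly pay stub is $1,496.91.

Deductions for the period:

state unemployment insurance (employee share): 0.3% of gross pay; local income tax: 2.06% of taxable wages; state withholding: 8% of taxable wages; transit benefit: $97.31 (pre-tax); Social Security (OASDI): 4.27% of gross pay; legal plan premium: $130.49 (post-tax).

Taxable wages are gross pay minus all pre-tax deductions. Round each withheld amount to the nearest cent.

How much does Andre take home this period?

Transit benefit: $97.31
Taxable wages = $1,496.91 − $97.31 = $1,399.60
State withholding: $1,399.60 × 0.08 = $111.97
Local income tax: $1,399.60 × 0.0206 = $28.83
Social Security (OASDI): $1,496.91 × 0.0427 = $63.92
State unemployment insurance (employee share): $1,496.91 × 0.003 = $4.49
Legal plan premium: $130.49
Total deductions = $97.31 + $111.97 + $28.83 + $63.92 + $4.49 + $130.49 = $437.01
Net pay = $1,496.91 − $437.01 = $1,059.90

$1,059.90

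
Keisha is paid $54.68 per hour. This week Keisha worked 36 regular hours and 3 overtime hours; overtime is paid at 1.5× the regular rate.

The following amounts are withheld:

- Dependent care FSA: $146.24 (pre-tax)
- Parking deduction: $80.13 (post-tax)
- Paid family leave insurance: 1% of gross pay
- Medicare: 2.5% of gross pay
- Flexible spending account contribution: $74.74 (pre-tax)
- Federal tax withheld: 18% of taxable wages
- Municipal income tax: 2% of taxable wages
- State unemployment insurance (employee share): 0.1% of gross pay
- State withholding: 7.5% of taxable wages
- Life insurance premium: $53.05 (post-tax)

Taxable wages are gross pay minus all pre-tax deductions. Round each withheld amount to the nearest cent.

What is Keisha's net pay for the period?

Regular pay: 36 × $54.68 = $1968.48
Overtime pay: 3 × $54.68 × 1.5 = $246.06
Gross pay = $1968.48 + $246.06 = $2214.54
Dependent care FSA: $146.24
Flexible spending account contribution: $74.74
Pre-tax total = $146.24 + $74.74 = $220.98
Taxable wages = $2214.54 − $220.98 = $1993.56
Municipal income tax: $1993.56 × 0.02 = $39.87
Federal tax withheld: $1993.56 × 0.18 = $358.84
State withholding: $1993.56 × 0.075 = $149.52
State unemployment insurance (employee share): $2214.54 × 0.001 = $2.21
Medicare: $2214.54 × 0.025 = $55.36
Paid family leave insurance: $2214.54 × 0.01 = $22.15
Parking deduction: $80.13
Life insurance premium: $53.05
Total deductions = $146.24 + $74.74 + $39.87 + $358.84 + $149.52 + $2.21 + $55.36 + $22.15 + $80.13 + $53.05 = $982.11
Net pay = $2214.54 − $982.11 = $1232.43

$1232.43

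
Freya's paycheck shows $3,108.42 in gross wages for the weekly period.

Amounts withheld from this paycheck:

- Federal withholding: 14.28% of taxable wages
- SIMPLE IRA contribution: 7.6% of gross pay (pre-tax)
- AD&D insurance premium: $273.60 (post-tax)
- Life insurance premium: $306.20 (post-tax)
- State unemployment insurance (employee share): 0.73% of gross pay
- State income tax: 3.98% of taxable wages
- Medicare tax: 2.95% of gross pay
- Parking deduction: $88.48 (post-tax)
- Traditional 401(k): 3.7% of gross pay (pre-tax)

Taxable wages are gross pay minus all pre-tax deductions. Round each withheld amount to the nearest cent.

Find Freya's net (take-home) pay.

Traditional 401(k): $3,108.42 × 0.037 = $115.01
SIMPLE IRA contribution: $3,108.42 × 0.076 = $236.24
Pre-tax total = $115.01 + $236.24 = $351.25
Taxable wages = $3,108.42 − $351.25 = $2,757.17
State income tax: $2,757.17 × 0.0398 = $109.74
Federal withholding: $2,757.17 × 0.1428 = $393.72
Medicare tax: $3,108.42 × 0.0295 = $91.70
State unemployment insurance (employee share): $3,108.42 × 0.0073 = $22.69
AD&D insurance premium: $273.60
Life insurance premium: $306.20
Parking deduction: $88.48
Total deductions = $115.01 + $236.24 + $109.74 + $393.72 + $91.70 + $22.69 + $273.60 + $306.20 + $88.48 = $1,637.38
Net pay = $3,108.42 − $1,637.38 = $1,471.04

$1,471.04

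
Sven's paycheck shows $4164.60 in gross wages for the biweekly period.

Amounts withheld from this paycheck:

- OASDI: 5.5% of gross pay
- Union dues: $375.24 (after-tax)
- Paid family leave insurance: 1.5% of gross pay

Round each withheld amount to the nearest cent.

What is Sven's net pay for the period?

$3497.84

Paid family leave insurance: $4164.60 × 0.015 = $62.47
OASDI: $4164.60 × 0.055 = $229.05
Union dues: $375.24
Total deductions = $62.47 + $229.05 + $375.24 = $666.76
Net pay = $4164.60 − $666.76 = $3497.84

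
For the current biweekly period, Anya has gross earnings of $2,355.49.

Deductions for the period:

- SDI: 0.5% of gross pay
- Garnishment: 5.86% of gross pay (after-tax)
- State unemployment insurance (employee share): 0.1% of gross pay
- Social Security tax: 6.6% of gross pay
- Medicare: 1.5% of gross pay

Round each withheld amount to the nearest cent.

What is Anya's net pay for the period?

$2,012.53

SDI: $2,355.49 × 0.005 = $11.78
Medicare: $2,355.49 × 0.015 = $35.33
Social Security tax: $2,355.49 × 0.066 = $155.46
State unemployment insurance (employee share): $2,355.49 × 0.001 = $2.36
Garnishment: $2,355.49 × 0.0586 = $138.03
Total deductions = $11.78 + $35.33 + $155.46 + $2.36 + $138.03 = $342.96
Net pay = $2,355.49 − $342.96 = $2,012.53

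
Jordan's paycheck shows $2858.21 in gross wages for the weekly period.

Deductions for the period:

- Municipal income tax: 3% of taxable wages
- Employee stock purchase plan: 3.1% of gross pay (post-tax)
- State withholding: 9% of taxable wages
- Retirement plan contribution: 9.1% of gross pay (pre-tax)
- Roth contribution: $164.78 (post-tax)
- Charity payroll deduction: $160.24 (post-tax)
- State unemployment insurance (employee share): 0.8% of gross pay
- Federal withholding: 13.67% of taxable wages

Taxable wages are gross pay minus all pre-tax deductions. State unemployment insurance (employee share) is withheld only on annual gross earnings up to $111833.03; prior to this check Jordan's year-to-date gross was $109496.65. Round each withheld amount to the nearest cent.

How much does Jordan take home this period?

$1498.87

Retirement plan contribution: $2858.21 × 0.091 = $260.10
Taxable wages = $2858.21 − $260.10 = $2598.11
Federal withholding: $2598.11 × 0.1367 = $355.16
State withholding: $2598.11 × 0.09 = $233.83
Municipal income tax: $2598.11 × 0.03 = $77.94
State unemployment insurance (employee share): only $111833.03 − $109496.65 = $2336.38 of this check is subject → $2336.38 × 0.008 = $18.69
Roth contribution: $164.78
Employee stock purchase plan: $2858.21 × 0.031 = $88.60
Charity payroll deduction: $160.24
Total deductions = $260.10 + $355.16 + $233.83 + $77.94 + $18.69 + $164.78 + $88.60 + $160.24 = $1359.34
Net pay = $2858.21 − $1359.34 = $1498.87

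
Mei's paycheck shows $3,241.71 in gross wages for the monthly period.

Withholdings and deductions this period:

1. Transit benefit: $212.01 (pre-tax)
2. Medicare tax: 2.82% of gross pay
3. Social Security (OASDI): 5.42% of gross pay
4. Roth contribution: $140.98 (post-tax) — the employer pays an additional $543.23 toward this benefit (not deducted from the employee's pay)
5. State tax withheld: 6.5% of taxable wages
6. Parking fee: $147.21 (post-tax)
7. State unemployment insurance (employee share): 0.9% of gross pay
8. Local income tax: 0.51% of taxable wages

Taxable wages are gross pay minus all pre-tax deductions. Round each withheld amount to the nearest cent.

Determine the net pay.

Transit benefit: $212.01
Taxable wages = $3,241.71 − $212.01 = $3,029.70
State tax withheld: $3,029.70 × 0.065 = $196.93
Local income tax: $3,029.70 × 0.0051 = $15.45
Social Security (OASDI): $3,241.71 × 0.0542 = $175.70
Medicare tax: $3,241.71 × 0.0282 = $91.42
State unemployment insurance (employee share): $3,241.71 × 0.009 = $29.18
Parking fee: $147.21
Roth contribution: $140.98
(Employer's $543.23 toward Roth contribution is not withheld from the employee.)
Total deductions = $212.01 + $196.93 + $15.45 + $175.70 + $91.42 + $29.18 + $147.21 + $140.98 = $1,008.88
Net pay = $3,241.71 − $1,008.88 = $2,232.83

$2,232.83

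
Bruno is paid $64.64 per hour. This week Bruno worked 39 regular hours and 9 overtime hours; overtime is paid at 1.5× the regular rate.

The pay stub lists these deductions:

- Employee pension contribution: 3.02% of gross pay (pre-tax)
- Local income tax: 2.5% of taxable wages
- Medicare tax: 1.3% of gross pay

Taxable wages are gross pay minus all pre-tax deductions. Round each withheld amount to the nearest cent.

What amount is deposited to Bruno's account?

$3,164.71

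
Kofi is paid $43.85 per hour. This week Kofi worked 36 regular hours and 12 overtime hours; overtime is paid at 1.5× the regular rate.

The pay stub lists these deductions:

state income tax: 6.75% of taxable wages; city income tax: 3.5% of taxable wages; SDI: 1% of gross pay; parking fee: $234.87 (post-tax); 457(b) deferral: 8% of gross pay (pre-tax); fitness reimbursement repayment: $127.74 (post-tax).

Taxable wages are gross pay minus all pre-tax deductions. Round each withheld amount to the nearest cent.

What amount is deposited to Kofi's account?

$1568.88

Regular pay: 36 × $43.85 = $1578.60
Overtime pay: 12 × $43.85 × 1.5 = $789.30
Gross pay = $1578.60 + $789.30 = $2367.90
457(b) deferral: $2367.90 × 0.08 = $189.43
Taxable wages = $2367.90 − $189.43 = $2178.47
City income tax: $2178.47 × 0.035 = $76.25
State income tax: $2178.47 × 0.0675 = $147.05
SDI: $2367.90 × 0.01 = $23.68
Fitness reimbursement repayment: $127.74
Parking fee: $234.87
Total deductions = $189.43 + $76.25 + $147.05 + $23.68 + $127.74 + $234.87 = $799.02
Net pay = $2367.90 − $799.02 = $1568.88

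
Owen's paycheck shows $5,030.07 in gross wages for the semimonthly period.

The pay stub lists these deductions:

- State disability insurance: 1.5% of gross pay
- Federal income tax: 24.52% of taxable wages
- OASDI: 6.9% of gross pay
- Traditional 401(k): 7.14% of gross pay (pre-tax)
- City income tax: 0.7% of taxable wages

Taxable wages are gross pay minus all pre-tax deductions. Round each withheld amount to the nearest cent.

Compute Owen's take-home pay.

$3,070.39

Traditional 401(k): $5,030.07 × 0.0714 = $359.15
Taxable wages = $5,030.07 − $359.15 = $4,670.92
City income tax: $4,670.92 × 0.007 = $32.70
Federal income tax: $4,670.92 × 0.2452 = $1,145.31
OASDI: $5,030.07 × 0.069 = $347.07
State disability insurance: $5,030.07 × 0.015 = $75.45
Total deductions = $359.15 + $32.70 + $1,145.31 + $347.07 + $75.45 = $1,959.68
Net pay = $5,030.07 − $1,959.68 = $3,070.39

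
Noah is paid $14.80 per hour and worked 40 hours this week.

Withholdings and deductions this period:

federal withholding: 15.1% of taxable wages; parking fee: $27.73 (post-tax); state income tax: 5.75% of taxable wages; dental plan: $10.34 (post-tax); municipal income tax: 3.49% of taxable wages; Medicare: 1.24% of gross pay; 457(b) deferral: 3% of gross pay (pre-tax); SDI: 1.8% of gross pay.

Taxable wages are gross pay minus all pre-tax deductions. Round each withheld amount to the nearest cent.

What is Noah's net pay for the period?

Gross pay: 40 × $14.80 = $592.00
457(b) deferral: $592.00 × 0.03 = $17.76
Taxable wages = $592.00 − $17.76 = $574.24
Federal withholding: $574.24 × 0.151 = $86.71
Municipal income tax: $574.24 × 0.0349 = $20.04
State income tax: $574.24 × 0.0575 = $33.02
SDI: $592.00 × 0.018 = $10.66
Medicare: $592.00 × 0.0124 = $7.34
Parking fee: $27.73
Dental plan: $10.34
Total deductions = $17.76 + $86.71 + $20.04 + $33.02 + $10.66 + $7.34 + $27.73 + $10.34 = $213.60
Net pay = $592.00 − $213.60 = $378.40

$378.40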